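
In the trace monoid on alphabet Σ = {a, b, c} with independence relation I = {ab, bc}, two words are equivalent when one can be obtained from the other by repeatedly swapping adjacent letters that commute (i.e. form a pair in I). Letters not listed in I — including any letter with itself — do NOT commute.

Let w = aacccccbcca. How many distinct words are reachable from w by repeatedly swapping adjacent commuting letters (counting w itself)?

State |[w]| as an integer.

11

drop 0:a onto floor
drop 1:a onto {0:a}
drop 2:c onto {1:a}
drop 3:c onto {2:c}
drop 4:c onto {3:c}
drop 5:c onto {4:c}
drop 6:c onto {5:c}
drop 7:b onto floor
drop 8:c onto {6:c}
drop 9:c onto {8:c}
drop 10:a onto {9:c}
ground layer = {0:a, 7:b}
drop-orders for the pieces not yet dropped (sum over which currently-grounded one goes next):
  1 to go: {7} 1  {10} 1
  2 to go: {7,10} 2  {9,10} 1
  3 to go: {7,9,10} 3  {8,9,10} 1
  4 to go: {6,8,9,10} 1  {7,8,9,10} 4
  5 to go: {5,6,8,9,10} 1  {6,7,8,9,10} 5
  6 to go: {4,5,6,8,9,10} 1  {5,6,7,8,9,10} 6
  7 to go: {3,4,5,6,8,9,10} 1  {4,5,6,7,8,9,10} 7
  8 to go: {2,3,4,5,6,8,9,10} 1  {3,4,5,6,7,8,9,10} 8
  9 to go: {1,2,3,4,5,6,8,9,10} 1  {2,3,4,5,6,7,8,9,10} 9
  if 0:a drops first: 10 orders
  if 7:b drops first: 1 orders
heap linearizations: 11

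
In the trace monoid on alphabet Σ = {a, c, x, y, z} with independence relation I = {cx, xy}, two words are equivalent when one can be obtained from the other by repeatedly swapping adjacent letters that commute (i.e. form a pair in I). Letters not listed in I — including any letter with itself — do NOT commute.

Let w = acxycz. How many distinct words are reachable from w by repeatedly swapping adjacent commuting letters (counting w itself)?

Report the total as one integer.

0(a) covers ∅
1(c) covers 0:a
2(x) covers 0:a
3(y) covers 1:c
4(c) covers 3:y
5(z) covers 2:x, 4:c
floor of heap: 0:a
completions by unplaced set U, small U first (add the entries for U minus each lowest piece of U):
  |U|=1: {5}:1
  |U|=2: {2,5}:1  {4,5}:1
  |U|=3: {2,4,5}:2  {3,4,5}:1
  |U|=4: {1,3,4,5}:1  {2,3,4,5}:3
  start at 0(a): 4

4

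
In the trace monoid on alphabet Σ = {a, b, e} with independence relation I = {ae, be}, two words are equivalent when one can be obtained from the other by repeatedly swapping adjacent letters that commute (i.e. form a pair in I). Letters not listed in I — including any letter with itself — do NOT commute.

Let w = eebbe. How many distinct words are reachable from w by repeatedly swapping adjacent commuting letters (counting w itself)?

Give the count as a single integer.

10

piece 0:e — minimal
piece 1:e rests on {0:e}
piece 2:b — minimal
piece 3:b rests on {2:b}
piece 4:e rests on {1:e}
minimal pieces: {0:e, 2:b}
ways to finish when only these pieces remain (= sum over removing one remaining piece with nothing left below it):
  1 left: {3}→1  {4}→1
  2 left: {1,4}→1  {2,3}→1  {3,4}→2
  3 left: {0,1,4}→1  {1,3,4}→3  {2,3,4}→3
  placing 0:e first → 6 extensions
  placing 2:b first → 4 extensions
total linear extensions = 10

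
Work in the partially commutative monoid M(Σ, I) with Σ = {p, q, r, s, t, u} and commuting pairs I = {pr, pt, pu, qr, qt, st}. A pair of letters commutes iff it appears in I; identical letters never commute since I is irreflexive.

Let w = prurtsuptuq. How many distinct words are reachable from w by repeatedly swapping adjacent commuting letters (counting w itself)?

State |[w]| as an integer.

40

#0=p has no predecessor
#1=r has no predecessor
#2=u depends on [1:r]
#3=r depends on [2:u]
#4=t depends on [3:r]
#5=s depends on [0:p, 3:r]
#6=u depends on [4:t, 5:s]
#7=p depends on [5:s]
#8=t depends on [6:u]
#9=u depends on [8:t]
#10=q depends on [7:p, 9:u]
sources: [0:p, 1:r]
N(rest) = Σ N(rest − s) over sources s of rest; N(one piece) = 1:
  size 1 → [10]=1
  size 2 → [7,10]=1  [9,10]=1
  size 3 → [7,9,10]=2  [8,9,10]=1
  size 4 → [6,8,9,10]=1  [7,8,9,10]=3
  size 5 → [4,6,8,9,10]=1  [6,7,8,9,10]=4
  size 6 → [4,6,7,8,9,10]=5  [5,6,7,8,9,10]=4
  size 7 → [0,5,6,7,8,9,10]=4  [4,5,6,7,8,9,10]=9
  size 8 → [0,4,5,6,7,8,9,10]=13  [3,4,5,6,7,8,9,10]=9
  size 9 → [0,3,4,5,6,7,8,9,10]=22  [2,3,4,5,6,7,8,9,10]=9
  first=0(p) contributes 9
  first=1(r) contributes 31
|[w]| = 40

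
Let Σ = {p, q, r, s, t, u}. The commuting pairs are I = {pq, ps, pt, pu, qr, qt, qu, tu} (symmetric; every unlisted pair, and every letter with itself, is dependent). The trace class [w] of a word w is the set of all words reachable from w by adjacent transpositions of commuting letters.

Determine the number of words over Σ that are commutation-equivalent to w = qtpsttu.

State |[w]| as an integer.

piece 0:q — minimal
piece 1:t — minimal
piece 2:p — minimal
piece 3:s rests on {0:q, 1:t}
piece 4:t rests on {3:s}
piece 5:t rests on {4:t}
piece 6:u rests on {3:s}
minimal pieces: {0:q, 1:t, 2:p}
ways to finish when only these pieces remain (= sum over removing one remaining piece with nothing left below it):
  1 left: {2}→1  {5}→1  {6}→1
  2 left: {2,5}→2  {2,6}→2  {4,5}→1  {5,6}→2
  3 left: {2,4,5}→3  {2,5,6}→6  {4,5,6}→3
  4 left: {2,4,5,6}→12  {3,4,5,6}→3
  5 left: {0,3,4,5,6}→3  {1,3,4,5,6}→3  {2,3,4,5,6}→15
  placing 0:q first → 18 extensions
  placing 1:t first → 18 extensions
  placing 2:p first → 6 extensions
total linear extensions = 42

42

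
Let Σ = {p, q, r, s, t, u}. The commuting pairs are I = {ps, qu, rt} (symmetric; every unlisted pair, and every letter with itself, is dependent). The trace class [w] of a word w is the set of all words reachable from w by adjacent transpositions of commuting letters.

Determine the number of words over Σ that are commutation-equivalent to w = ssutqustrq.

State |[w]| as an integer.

piece 0:s — minimal
piece 1:s rests on {0:s}
piece 2:u rests on {1:s}
piece 3:t rests on {2:u}
piece 4:q rests on {3:t}
piece 5:u rests on {3:t}
piece 6:s rests on {4:q, 5:u}
piece 7:t rests on {6:s}
piece 8:r rests on {6:s}
piece 9:q rests on {7:t, 8:r}
minimal pieces: {0:s}
ways to finish when only these pieces remain (= sum over removing one remaining piece with nothing left below it):
  1 left: {9}→1
  2 left: {7,9}→1  {8,9}→1
  3 left: {7,8,9}→2
  4 left: {6,7,8,9}→2
  5 left: {4,6,7,8,9}→2  {5,6,7,8,9}→2
  6 left: {4,5,6,7,8,9}→4
  7 left: {3,4,5,6,7,8,9}→4
  8 left: {2,3,4,5,6,7,8,9}→4
  placing 0:s first → 4 extensions

4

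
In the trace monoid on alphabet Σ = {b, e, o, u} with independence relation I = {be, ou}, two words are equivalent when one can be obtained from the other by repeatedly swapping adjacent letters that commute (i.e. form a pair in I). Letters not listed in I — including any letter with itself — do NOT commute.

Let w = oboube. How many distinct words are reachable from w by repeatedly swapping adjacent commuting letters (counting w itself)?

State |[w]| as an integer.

#0=o has no predecessor
#1=b depends on [0:o]
#2=o depends on [1:b]
#3=u depends on [1:b]
#4=b depends on [2:o, 3:u]
#5=e depends on [2:o, 3:u]
sources: [0:o]
N(rest) = Σ N(rest − s) over sources s of rest; N(one piece) = 1:
  size 1 → [4]=1  [5]=1
  size 2 → [4,5]=2
  size 3 → [2,4,5]=2  [3,4,5]=2
  size 4 → [2,3,4,5]=4
  first=0(o) contributes 4

4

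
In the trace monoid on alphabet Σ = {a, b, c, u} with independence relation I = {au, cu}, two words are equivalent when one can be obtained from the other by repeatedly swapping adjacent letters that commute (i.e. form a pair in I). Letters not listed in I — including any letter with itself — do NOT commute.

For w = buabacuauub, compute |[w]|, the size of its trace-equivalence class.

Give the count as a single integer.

40

piece 0:b — minimal
piece 1:u rests on {0:b}
piece 2:a rests on {0:b}
piece 3:b rests on {1:u, 2:a}
piece 4:a rests on {3:b}
piece 5:c rests on {4:a}
piece 6:u rests on {3:b}
piece 7:a rests on {5:c}
piece 8:u rests on {6:u}
piece 9:u rests on {8:u}
piece 10:b rests on {7:a, 9:u}
minimal pieces: {0:b}
ways to finish when only these pieces remain (= sum over removing one remaining piece with nothing left below it):
  1 left: {10}→1
  2 left: {7,10}→1  {9,10}→1
  3 left: {5,7,10}→1  {7,9,10}→2  {8,9,10}→1
  4 left: {4,5,7,10}→1  {5,7,9,10}→3  {6,8,9,10}→1  {7,8,9,10}→3
  5 left: {4,5,7,9,10}→4  {5,7,8,9,10}→6  {6,7,8,9,10}→4
  6 left: {4,5,7,8,9,10}→10  {5,6,7,8,9,10}→10
  7 left: {4,5,6,7,8,9,10}→20
  8 left: {3,4,5,6,7,8,9,10}→20
  9 left: {1,3,4,5,6,7,8,9,10}→20  {2,3,4,5,6,7,8,9,10}→20
  placing 0:b first → 40 extensions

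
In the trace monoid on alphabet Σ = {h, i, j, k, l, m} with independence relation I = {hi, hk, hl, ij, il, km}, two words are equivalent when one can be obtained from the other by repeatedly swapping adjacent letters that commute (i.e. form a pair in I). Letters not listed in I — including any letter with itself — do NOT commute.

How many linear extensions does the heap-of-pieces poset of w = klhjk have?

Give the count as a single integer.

drop 0:k onto floor
drop 1:l onto {0:k}
drop 2:h onto floor
drop 3:j onto {1:l, 2:h}
drop 4:k onto {3:j}
ground layer = {0:k, 2:h}
drop-orders for the pieces not yet dropped (sum over which currently-grounded one goes next):
  1 to go: {4} 1
  2 to go: {3,4} 1
  3 to go: {1,3,4} 1  {2,3,4} 1
  if 0:k drops first: 2 orders
  if 2:h drops first: 1 orders
heap linearizations: 3

3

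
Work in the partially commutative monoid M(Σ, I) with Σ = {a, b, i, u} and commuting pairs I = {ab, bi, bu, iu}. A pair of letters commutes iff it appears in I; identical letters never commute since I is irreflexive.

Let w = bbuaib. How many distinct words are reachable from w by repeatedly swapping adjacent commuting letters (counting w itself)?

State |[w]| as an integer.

drop 0:b onto floor
drop 1:b onto {0:b}
drop 2:u onto floor
drop 3:a onto {2:u}
drop 4:i onto {3:a}
drop 5:b onto {1:b}
ground layer = {0:b, 2:u}
drop-orders for the pieces not yet dropped (sum over which currently-grounded one goes next):
  1 to go: {4} 1  {5} 1
  2 to go: {1,5} 1  {3,4} 1  {4,5} 2
  3 to go: {0,1,5} 1  {1,4,5} 3  {2,3,4} 1  {3,4,5} 3
  4 to go: {0,1,4,5} 4  {1,3,4,5} 6  {2,3,4,5} 4
  if 0:b drops first: 10 orders
  if 2:u drops first: 10 orders
heap linearizations: 20

20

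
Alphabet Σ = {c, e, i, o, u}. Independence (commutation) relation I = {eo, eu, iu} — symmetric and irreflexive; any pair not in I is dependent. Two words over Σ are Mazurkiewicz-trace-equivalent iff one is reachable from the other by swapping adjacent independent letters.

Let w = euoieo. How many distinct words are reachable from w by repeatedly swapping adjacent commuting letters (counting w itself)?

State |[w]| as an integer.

drop 0:e onto floor
drop 1:u onto floor
drop 2:o onto {1:u}
drop 3:i onto {0:e, 2:o}
drop 4:e onto {3:i}
drop 5:o onto {3:i}
ground layer = {0:e, 1:u}
drop-orders for the pieces not yet dropped (sum over which currently-grounded one goes next):
  1 to go: {4} 1  {5} 1
  2 to go: {4,5} 2
  3 to go: {3,4,5} 2
  4 to go: {0,3,4,5} 2  {2,3,4,5} 2
  if 0:e drops first: 2 orders
  if 1:u drops first: 4 orders
heap linearizations: 6

6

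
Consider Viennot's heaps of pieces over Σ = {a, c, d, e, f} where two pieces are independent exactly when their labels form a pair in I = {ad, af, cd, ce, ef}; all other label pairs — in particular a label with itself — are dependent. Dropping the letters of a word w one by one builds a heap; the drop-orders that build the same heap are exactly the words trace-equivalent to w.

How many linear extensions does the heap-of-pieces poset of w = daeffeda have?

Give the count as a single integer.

0(d) covers ∅
1(a) covers ∅
2(e) covers 0:d, 1:a
3(f) covers 0:d
4(f) covers 3:f
5(e) covers 2:e
6(d) covers 4:f, 5:e
7(a) covers 5:e
floor of heap: 0:d, 1:a
completions by unplaced set U, small U first (add the entries for U minus each lowest piece of U):
  |U|=1: {6}:1  {7}:1
  |U|=2: {4,6}:1  {6,7}:2
  |U|=3: {3,4,6}:1  {4,6,7}:3  {5,6,7}:2
  |U|=4: {2,5,6,7}:2  {3,4,6,7}:4  {4,5,6,7}:5
  |U|=5: {1,2,5,6,7}:2  {2,4,5,6,7}:7  {3,4,5,6,7}:9
  |U|=6: {1,2,4,5,6,7}:9  {2,3,4,5,6,7}:16
  start at 0(d): 25
  start at 1(a): 16
sum over floor = 41

41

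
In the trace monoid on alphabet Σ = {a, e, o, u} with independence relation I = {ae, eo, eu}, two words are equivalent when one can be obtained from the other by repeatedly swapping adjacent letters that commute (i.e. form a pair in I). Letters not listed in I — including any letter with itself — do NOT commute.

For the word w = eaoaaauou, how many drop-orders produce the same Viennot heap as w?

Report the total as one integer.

9

drop 0:e onto floor
drop 1:a onto floor
drop 2:o onto {1:a}
drop 3:a onto {2:o}
drop 4:a onto {3:a}
drop 5:a onto {4:a}
drop 6:u onto {5:a}
drop 7:o onto {6:u}
drop 8:u onto {7:o}
ground layer = {0:e, 1:a}
drop-orders for the pieces not yet dropped (sum over which currently-grounded one goes next):
  1 to go: {0} 1  {8} 1
  2 to go: {0,8} 2  {7,8} 1
  3 to go: {0,7,8} 3  {6,7,8} 1
  4 to go: {0,6,7,8} 4  {5,6,7,8} 1
  5 to go: {0,5,6,7,8} 5  {4,5,6,7,8} 1
  6 to go: {0,4,5,6,7,8} 6  {3,4,5,6,7,8} 1
  7 to go: {0,3,4,5,6,7,8} 7  {2,3,4,5,6,7,8} 1
  if 0:e drops first: 1 orders
  if 1:a drops first: 8 orders
heap linearizations: 9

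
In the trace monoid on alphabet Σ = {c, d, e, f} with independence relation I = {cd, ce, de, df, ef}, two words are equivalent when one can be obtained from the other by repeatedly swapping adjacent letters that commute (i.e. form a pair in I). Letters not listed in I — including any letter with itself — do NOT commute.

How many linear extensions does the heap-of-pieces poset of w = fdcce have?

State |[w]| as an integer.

drop 0:f onto floor
drop 1:d onto floor
drop 2:c onto {0:f}
drop 3:c onto {2:c}
drop 4:e onto floor
ground layer = {0:f, 1:d, 4:e}
drop-orders for the pieces not yet dropped (sum over which currently-grounded one goes next):
  1 to go: {1} 1  {3} 1  {4} 1
  2 to go: {1,3} 2  {1,4} 2  {2,3} 1  {3,4} 2
  3 to go: {0,2,3} 1  {1,2,3} 3  {1,3,4} 6  {2,3,4} 3
  if 0:f drops first: 12 orders
  if 1:d drops first: 4 orders
  if 4:e drops first: 4 orders
heap linearizations: 20

20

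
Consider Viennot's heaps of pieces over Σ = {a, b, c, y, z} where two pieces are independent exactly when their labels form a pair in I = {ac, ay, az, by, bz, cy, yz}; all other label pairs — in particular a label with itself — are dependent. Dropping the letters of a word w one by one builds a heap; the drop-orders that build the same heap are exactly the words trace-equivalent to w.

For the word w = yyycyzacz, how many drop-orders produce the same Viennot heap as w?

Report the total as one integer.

630

#0=y has no predecessor
#1=y depends on [0:y]
#2=y depends on [1:y]
#3=c has no predecessor
#4=y depends on [2:y]
#5=z depends on [3:c]
#6=a has no predecessor
#7=c depends on [5:z]
#8=z depends on [7:c]
sources: [0:y, 3:c, 6:a]
N(rest) = Σ N(rest − s) over sources s of rest; N(one piece) = 1:
  size 1 → [4]=1  [6]=1  [8]=1
  size 2 → [2,4]=1  [4,6]=2  [4,8]=2  [6,8]=2  [7,8]=1
  size 3 → [1,2,4]=1  [2,4,6]=3  [2,4,8]=3  [4,6,8]=6  [4,7,8]=3  [5,7,8]=1  [6,7,8]=3
  size 4 → [0,1,2,4]=1  [1,2,4,6]=4  [1,2,4,8]=4  [2,4,6,8]=12  [2,4,7,8]=6  [3,5,7,8]=1  [4,5,7,8]=4  [4,6,7,8]=12  [5,6,7,8]=4
  size 5 → [0,1,2,4,6]=5  [0,1,2,4,8]=5  [1,2,4,6,8]=20  [1,2,4,7,8]=10  [2,4,5,7,8]=10  [2,4,6,7,8]=30  [3,4,5,7,8]=5  [3,5,6,7,8]=5  [4,5,6,7,8]=20
  size 6 → [0,1,2,4,6,8]=30  [0,1,2,4,7,8]=15  [1,2,4,5,7,8]=20  [1,2,4,6,7,8]=60  [2,3,4,5,7,8]=15  [2,4,5,6,7,8]=60  [3,4,5,6,7,8]=30
  size 7 → [0,1,2,4,5,7,8]=35  [0,1,2,4,6,7,8]=105  [1,2,3,4,5,7,8]=35  [1,2,4,5,6,7,8]=140  [2,3,4,5,6,7,8]=105
  first=0(y) contributes 280
  first=3(c) contributes 280
  first=6(a) contributes 70
|[w]| = 630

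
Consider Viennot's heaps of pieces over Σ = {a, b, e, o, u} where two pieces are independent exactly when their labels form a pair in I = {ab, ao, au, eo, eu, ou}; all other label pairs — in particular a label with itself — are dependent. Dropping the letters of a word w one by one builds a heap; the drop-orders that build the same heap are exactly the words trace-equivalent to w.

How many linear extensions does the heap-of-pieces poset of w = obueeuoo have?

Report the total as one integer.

drop 0:o onto floor
drop 1:b onto {0:o}
drop 2:u onto {1:b}
drop 3:e onto {1:b}
drop 4:e onto {3:e}
drop 5:u onto {2:u}
drop 6:o onto {1:b}
drop 7:o onto {6:o}
ground layer = {0:o}
drop-orders for the pieces not yet dropped (sum over which currently-grounded one goes next):
  1 to go: {4} 1  {5} 1  {7} 1
  2 to go: {2,5} 1  {3,4} 1  {4,5} 2  {4,7} 2  {5,7} 2  {6,7} 1
  3 to go: {2,4,5} 3  {2,5,7} 3  {3,4,5} 3  {3,4,7} 3  {4,5,7} 6  {4,6,7} 3  {5,6,7} 3
  4 to go: {2,3,4,5} 6  {2,4,5,7} 12  {2,5,6,7} 6  {3,4,5,7} 12  {3,4,6,7} 6  {4,5,6,7} 12
  5 to go: {2,3,4,5,7} 30  {2,4,5,6,7} 30  {3,4,5,6,7} 30
  6 to go: {2,3,4,5,6,7} 90
  if 0:o drops first: 90 orders

90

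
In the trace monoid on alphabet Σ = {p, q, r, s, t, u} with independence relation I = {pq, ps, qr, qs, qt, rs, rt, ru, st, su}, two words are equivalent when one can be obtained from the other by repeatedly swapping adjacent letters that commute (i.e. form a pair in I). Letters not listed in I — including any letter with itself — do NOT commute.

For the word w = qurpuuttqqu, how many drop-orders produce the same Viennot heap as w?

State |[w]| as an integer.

#0=q has no predecessor
#1=u depends on [0:q]
#2=r has no predecessor
#3=p depends on [1:u, 2:r]
#4=u depends on [3:p]
#5=u depends on [4:u]
#6=t depends on [5:u]
#7=t depends on [6:t]
#8=q depends on [5:u]
#9=q depends on [8:q]
#10=u depends on [7:t, 9:q]
sources: [0:q, 2:r]
N(rest) = Σ N(rest − s) over sources s of rest; N(one piece) = 1:
  size 1 → [10]=1
  size 2 → [7,10]=1  [9,10]=1
  size 3 → [6,7,10]=1  [7,9,10]=2  [8,9,10]=1
  size 4 → [6,7,9,10]=3  [7,8,9,10]=3
  size 5 → [6,7,8,9,10]=6
  size 6 → [5,6,7,8,9,10]=6
  size 7 → [4,5,6,7,8,9,10]=6
  size 8 → [3,4,5,6,7,8,9,10]=6
  size 9 → [1,3,4,5,6,7,8,9,10]=6  [2,3,4,5,6,7,8,9,10]=6
  first=0(q) contributes 12
  first=2(r) contributes 6
|[w]| = 18

18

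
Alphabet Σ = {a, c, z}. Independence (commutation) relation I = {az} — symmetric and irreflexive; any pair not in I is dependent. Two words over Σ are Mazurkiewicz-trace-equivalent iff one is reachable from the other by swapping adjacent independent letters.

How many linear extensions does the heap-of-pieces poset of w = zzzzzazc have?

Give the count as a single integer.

7

drop 0:z onto floor
drop 1:z onto {0:z}
drop 2:z onto {1:z}
drop 3:z onto {2:z}
drop 4:z onto {3:z}
drop 5:a onto floor
drop 6:z onto {4:z}
drop 7:c onto {5:a, 6:z}
ground layer = {0:z, 5:a}
drop-orders for the pieces not yet dropped (sum over which currently-grounded one goes next):
  1 to go: {7} 1
  2 to go: {5,7} 1  {6,7} 1
  3 to go: {4,6,7} 1  {5,6,7} 2
  4 to go: {3,4,6,7} 1  {4,5,6,7} 3
  5 to go: {2,3,4,6,7} 1  {3,4,5,6,7} 4
  6 to go: {1,2,3,4,6,7} 1  {2,3,4,5,6,7} 5
  if 0:z drops first: 6 orders
  if 5:a drops first: 1 orders
heap linearizations: 7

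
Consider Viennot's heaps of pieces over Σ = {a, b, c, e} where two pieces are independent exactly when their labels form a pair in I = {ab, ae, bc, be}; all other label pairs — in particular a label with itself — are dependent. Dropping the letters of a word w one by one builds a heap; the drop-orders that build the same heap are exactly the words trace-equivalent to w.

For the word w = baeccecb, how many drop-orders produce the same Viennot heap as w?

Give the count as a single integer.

56

#0=b has no predecessor
#1=a has no predecessor
#2=e has no predecessor
#3=c depends on [1:a, 2:e]
#4=c depends on [3:c]
#5=e depends on [4:c]
#6=c depends on [5:e]
#7=b depends on [0:b]
sources: [0:b, 1:a, 2:e]
N(rest) = Σ N(rest − s) over sources s of rest; N(one piece) = 1:
  size 1 → [6]=1  [7]=1
  size 2 → [0,7]=1  [5,6]=1  [6,7]=2
  size 3 → [0,6,7]=3  [4,5,6]=1  [5,6,7]=3
  size 4 → [0,5,6,7]=6  [3,4,5,6]=1  [4,5,6,7]=4
  size 5 → [0,4,5,6,7]=10  [1,3,4,5,6]=1  [2,3,4,5,6]=1  [3,4,5,6,7]=5
  size 6 → [0,3,4,5,6,7]=15  [1,2,3,4,5,6]=2  [1,3,4,5,6,7]=6  [2,3,4,5,6,7]=6
  first=0(b) contributes 14
  first=1(a) contributes 21
  first=2(e) contributes 21
|[w]| = 56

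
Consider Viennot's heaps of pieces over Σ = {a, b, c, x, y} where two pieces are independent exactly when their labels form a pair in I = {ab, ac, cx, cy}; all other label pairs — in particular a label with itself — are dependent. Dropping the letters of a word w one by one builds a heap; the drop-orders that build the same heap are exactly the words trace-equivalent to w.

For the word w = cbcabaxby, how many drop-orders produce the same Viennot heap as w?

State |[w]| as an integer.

#0=c has no predecessor
#1=b depends on [0:c]
#2=c depends on [1:b]
#3=a has no predecessor
#4=b depends on [2:c]
#5=a depends on [3:a]
#6=x depends on [4:b, 5:a]
#7=b depends on [6:x]
#8=y depends on [7:b]
sources: [0:c, 3:a]
N(rest) = Σ N(rest − s) over sources s of rest; N(one piece) = 1:
  size 1 → [8]=1
  size 2 → [7,8]=1
  size 3 → [6,7,8]=1
  size 4 → [4,6,7,8]=1  [5,6,7,8]=1
  size 5 → [2,4,6,7,8]=1  [3,5,6,7,8]=1  [4,5,6,7,8]=2
  size 6 → [1,2,4,6,7,8]=1  [2,4,5,6,7,8]=3  [3,4,5,6,7,8]=3
  size 7 → [0,1,2,4,6,7,8]=1  [1,2,4,5,6,7,8]=4  [2,3,4,5,6,7,8]=6
  first=0(c) contributes 10
  first=3(a) contributes 5
|[w]| = 15

15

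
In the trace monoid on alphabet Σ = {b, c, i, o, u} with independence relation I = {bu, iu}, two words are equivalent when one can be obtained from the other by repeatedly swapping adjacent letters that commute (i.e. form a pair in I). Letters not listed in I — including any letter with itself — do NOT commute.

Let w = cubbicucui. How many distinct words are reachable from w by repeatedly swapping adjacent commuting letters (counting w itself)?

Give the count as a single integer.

8

piece 0:c — minimal
piece 1:u rests on {0:c}
piece 2:b rests on {0:c}
piece 3:b rests on {2:b}
piece 4:i rests on {3:b}
piece 5:c rests on {1:u, 4:i}
piece 6:u rests on {5:c}
piece 7:c rests on {6:u}
piece 8:u rests on {7:c}
piece 9:i rests on {7:c}
minimal pieces: {0:c}
ways to finish when only these pieces remain (= sum over removing one remaining piece with nothing left below it):
  1 left: {8}→1  {9}→1
  2 left: {8,9}→2
  3 left: {7,8,9}→2
  4 left: {6,7,8,9}→2
  5 left: {5,6,7,8,9}→2
  6 left: {1,5,6,7,8,9}→2  {4,5,6,7,8,9}→2
  7 left: {1,4,5,6,7,8,9}→4  {3,4,5,6,7,8,9}→2
  8 left: {1,3,4,5,6,7,8,9}→6  {2,3,4,5,6,7,8,9}→2
  placing 0:c first → 8 extensions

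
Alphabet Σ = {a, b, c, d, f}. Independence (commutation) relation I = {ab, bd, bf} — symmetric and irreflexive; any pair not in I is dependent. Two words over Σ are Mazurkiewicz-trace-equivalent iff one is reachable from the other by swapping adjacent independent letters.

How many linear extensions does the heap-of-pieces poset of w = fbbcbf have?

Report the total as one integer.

6

drop 0:f onto floor
drop 1:b onto floor
drop 2:b onto {1:b}
drop 3:c onto {0:f, 2:b}
drop 4:b onto {3:c}
drop 5:f onto {3:c}
ground layer = {0:f, 1:b}
drop-orders for the pieces not yet dropped (sum over which currently-grounded one goes next):
  1 to go: {4} 1  {5} 1
  2 to go: {4,5} 2
  3 to go: {3,4,5} 2
  4 to go: {0,3,4,5} 2  {2,3,4,5} 2
  if 0:f drops first: 2 orders
  if 1:b drops first: 4 orders
heap linearizations: 6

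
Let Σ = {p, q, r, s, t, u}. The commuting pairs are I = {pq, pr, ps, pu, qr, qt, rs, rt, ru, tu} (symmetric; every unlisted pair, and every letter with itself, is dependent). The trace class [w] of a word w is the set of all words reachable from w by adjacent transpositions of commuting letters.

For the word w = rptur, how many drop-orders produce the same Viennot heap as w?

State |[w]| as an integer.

0(r) covers ∅
1(p) covers ∅
2(t) covers 1:p
3(u) covers ∅
4(r) covers 0:r
floor of heap: 0:r, 1:p, 3:u
completions by unplaced set U, small U first (add the entries for U minus each lowest piece of U):
  |U|=1: {2}:1  {3}:1  {4}:1
  |U|=2: {0,4}:1  {1,2}:1  {2,3}:2  {2,4}:2  {3,4}:2
  |U|=3: {0,2,4}:3  {0,3,4}:3  {1,2,3}:3  {1,2,4}:3  {2,3,4}:6
  start at 0(r): 12
  start at 1(p): 12
  start at 3(u): 6
sum over floor = 30

30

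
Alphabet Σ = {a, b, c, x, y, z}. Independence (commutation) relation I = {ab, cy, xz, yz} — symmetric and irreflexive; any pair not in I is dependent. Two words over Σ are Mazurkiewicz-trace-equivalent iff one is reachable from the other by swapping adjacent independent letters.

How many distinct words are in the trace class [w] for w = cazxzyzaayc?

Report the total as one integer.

#0=c has no predecessor
#1=a depends on [0:c]
#2=z depends on [1:a]
#3=x depends on [1:a]
#4=z depends on [2:z]
#5=y depends on [3:x]
#6=z depends on [4:z]
#7=a depends on [5:y, 6:z]
#8=a depends on [7:a]
#9=y depends on [8:a]
#10=c depends on [8:a]
sources: [0:c]
N(rest) = Σ N(rest − s) over sources s of rest; N(one piece) = 1:
  size 1 → [9]=1  [10]=1
  size 2 → [9,10]=2
  size 3 → [8,9,10]=2
  size 4 → [7,8,9,10]=2
  size 5 → [5,7,8,9,10]=2  [6,7,8,9,10]=2
  size 6 → [3,5,7,8,9,10]=2  [4,6,7,8,9,10]=2  [5,6,7,8,9,10]=4
  size 7 → [2,4,6,7,8,9,10]=2  [3,5,6,7,8,9,10]=6  [4,5,6,7,8,9,10]=6
  size 8 → [2,4,5,6,7,8,9,10]=8  [3,4,5,6,7,8,9,10]=12
  size 9 → [2,3,4,5,6,7,8,9,10]=20
  first=0(c) contributes 20

20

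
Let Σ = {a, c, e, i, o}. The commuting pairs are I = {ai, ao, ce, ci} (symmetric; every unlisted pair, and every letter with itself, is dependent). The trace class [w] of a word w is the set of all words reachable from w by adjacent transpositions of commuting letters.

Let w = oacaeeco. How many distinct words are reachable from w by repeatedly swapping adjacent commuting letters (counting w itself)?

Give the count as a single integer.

6

#0=o has no predecessor
#1=a has no predecessor
#2=c depends on [0:o, 1:a]
#3=a depends on [2:c]
#4=e depends on [3:a]
#5=e depends on [4:e]
#6=c depends on [3:a]
#7=o depends on [5:e, 6:c]
sources: [0:o, 1:a]
N(rest) = Σ N(rest − s) over sources s of rest; N(one piece) = 1:
  size 1 → [7]=1
  size 2 → [5,7]=1  [6,7]=1
  size 3 → [4,5,7]=1  [5,6,7]=2
  size 4 → [4,5,6,7]=3
  size 5 → [3,4,5,6,7]=3
  size 6 → [2,3,4,5,6,7]=3
  first=0(o) contributes 3
  first=1(a) contributes 3
|[w]| = 6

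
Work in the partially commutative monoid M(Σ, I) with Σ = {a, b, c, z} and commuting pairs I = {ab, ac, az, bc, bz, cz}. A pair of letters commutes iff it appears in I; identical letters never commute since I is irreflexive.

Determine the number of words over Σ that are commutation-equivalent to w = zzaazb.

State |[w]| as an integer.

60

piece 0:z — minimal
piece 1:z rests on {0:z}
piece 2:a — minimal
piece 3:a rests on {2:a}
piece 4:z rests on {1:z}
piece 5:b — minimal
minimal pieces: {0:z, 2:a, 5:b}
ways to finish when only these pieces remain (= sum over removing one remaining piece with nothing left below it):
  1 left: {3}→1  {4}→1  {5}→1
  2 left: {1,4}→1  {2,3}→1  {3,4}→2  {3,5}→2  {4,5}→2
  3 left: {0,1,4}→1  {1,3,4}→3  {1,4,5}→3  {2,3,4}→3  {2,3,5}→3  {3,4,5}→6
  4 left: {0,1,3,4}→4  {0,1,4,5}→4  {1,2,3,4}→6  {1,3,4,5}→12  {2,3,4,5}→12
  placing 0:z first → 30 extensions
  placing 2:a first → 20 extensions
  placing 5:b first → 10 extensions
total linear extensions = 60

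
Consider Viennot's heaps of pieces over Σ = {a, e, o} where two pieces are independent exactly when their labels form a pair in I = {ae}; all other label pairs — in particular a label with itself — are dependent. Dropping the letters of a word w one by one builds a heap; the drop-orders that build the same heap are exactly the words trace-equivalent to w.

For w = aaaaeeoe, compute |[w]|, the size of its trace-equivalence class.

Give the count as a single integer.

0(a) covers ∅
1(a) covers 0:a
2(a) covers 1:a
3(a) covers 2:a
4(e) covers ∅
5(e) covers 4:e
6(o) covers 3:a, 5:e
7(e) covers 6:o
floor of heap: 0:a, 4:e
completions by unplaced set U, small U first (add the entries for U minus each lowest piece of U):
  |U|=1: {7}:1
  |U|=2: {6,7}:1
  |U|=3: {3,6,7}:1  {5,6,7}:1
  |U|=4: {2,3,6,7}:1  {3,5,6,7}:2  {4,5,6,7}:1
  |U|=5: {1,2,3,6,7}:1  {2,3,5,6,7}:3  {3,4,5,6,7}:3
  |U|=6: {0,1,2,3,6,7}:1  {1,2,3,5,6,7}:4  {2,3,4,5,6,7}:6
  start at 0(a): 10
  start at 4(e): 5
sum over floor = 15

15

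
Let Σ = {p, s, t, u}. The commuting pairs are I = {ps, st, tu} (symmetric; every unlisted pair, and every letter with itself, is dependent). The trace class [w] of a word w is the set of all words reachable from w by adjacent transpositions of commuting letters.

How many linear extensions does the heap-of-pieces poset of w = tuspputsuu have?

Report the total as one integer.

0(t) covers ∅
1(u) covers ∅
2(s) covers 1:u
3(p) covers 0:t, 1:u
4(p) covers 3:p
5(u) covers 2:s, 4:p
6(t) covers 4:p
7(s) covers 5:u
8(u) covers 7:s
9(u) covers 8:u
floor of heap: 0:t, 1:u
completions by unplaced set U, small U first (add the entries for U minus each lowest piece of U):
  |U|=1: {6}:1  {9}:1
  |U|=2: {6,9}:2  {8,9}:1
  |U|=3: {6,8,9}:3  {7,8,9}:1
  |U|=4: {5,7,8,9}:1  {6,7,8,9}:4
  |U|=5: {2,5,7,8,9}:1  {5,6,7,8,9}:5
  |U|=6: {2,5,6,7,8,9}:6  {4,5,6,7,8,9}:5
  |U|=7: {2,4,5,6,7,8,9}:11  {3,4,5,6,7,8,9}:5
  |U|=8: {0,3,4,5,6,7,8,9}:5  {2,3,4,5,6,7,8,9}:16
  start at 0(t): 16
  start at 1(u): 21
sum over floor = 37

37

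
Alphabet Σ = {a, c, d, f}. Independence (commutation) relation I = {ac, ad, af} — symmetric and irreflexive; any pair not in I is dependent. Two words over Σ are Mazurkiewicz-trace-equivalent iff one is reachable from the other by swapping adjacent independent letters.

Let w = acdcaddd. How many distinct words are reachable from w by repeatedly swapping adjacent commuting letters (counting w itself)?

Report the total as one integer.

28

piece 0:a — minimal
piece 1:c — minimal
piece 2:d rests on {1:c}
piece 3:c rests on {2:d}
piece 4:a rests on {0:a}
piece 5:d rests on {3:c}
piece 6:d rests on {5:d}
piece 7:d rests on {6:d}
minimal pieces: {0:a, 1:c}
ways to finish when only these pieces remain (= sum over removing one remaining piece with nothing left below it):
  1 left: {4}→1  {7}→1
  2 left: {0,4}→1  {4,7}→2  {6,7}→1
  3 left: {0,4,7}→3  {4,6,7}→3  {5,6,7}→1
  4 left: {0,4,6,7}→6  {3,5,6,7}→1  {4,5,6,7}→4
  5 left: {0,4,5,6,7}→10  {2,3,5,6,7}→1  {3,4,5,6,7}→5
  6 left: {0,3,4,5,6,7}→15  {1,2,3,5,6,7}→1  {2,3,4,5,6,7}→6
  placing 0:a first → 7 extensions
  placing 1:c first → 21 extensions
total linear extensions = 28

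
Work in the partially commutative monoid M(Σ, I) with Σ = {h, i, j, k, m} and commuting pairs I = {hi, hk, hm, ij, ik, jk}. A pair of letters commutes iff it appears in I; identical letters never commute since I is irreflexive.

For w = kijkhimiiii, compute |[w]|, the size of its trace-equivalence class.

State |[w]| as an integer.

piece 0:k — minimal
piece 1:i — minimal
piece 2:j — minimal
piece 3:k rests on {0:k}
piece 4:h rests on {2:j}
piece 5:i rests on {1:i}
piece 6:m rests on {2:j, 3:k, 5:i}
piece 7:i rests on {6:m}
piece 8:i rests on {7:i}
piece 9:i rests on {8:i}
piece 10:i rests on {9:i}
minimal pieces: {0:k, 1:i, 2:j}
ways to finish when only these pieces remain (= sum over removing one remaining piece with nothing left below it):
  1 left: {4}→1  {10}→1
  2 left: {4,10}→2  {9,10}→1
  3 left: {4,9,10}→3  {8,9,10}→1
  4 left: {4,8,9,10}→4  {7,8,9,10}→1
  5 left: {4,7,8,9,10}→5  {6,7,8,9,10}→1
  6 left: {3,6,7,8,9,10}→1  {4,6,7,8,9,10}→6  {5,6,7,8,9,10}→1
  7 left: {0,3,6,7,8,9,10}→1  {1,5,6,7,8,9,10}→1  {2,4,6,7,8,9,10}→6  {3,4,6,7,8,9,10}→7  {3,5,6,7,8,9,10}→2  {4,5,6,7,8,9,10}→7
  8 left: {0,3,4,6,7,8,9,10}→8  {0,3,5,6,7,8,9,10}→3  {1,3,5,6,7,8,9,10}→3  {1,4,5,6,7,8,9,10}→8  {2,3,4,6,7,8,9,10}→13  {2,4,5,6,7,8,9,10}→13  {3,4,5,6,7,8,9,10}→16
  9 left: {0,1,3,5,6,7,8,9,10}→6  {0,2,3,4,6,7,8,9,10}→21  {0,3,4,5,6,7,8,9,10}→27  {1,2,4,5,6,7,8,9,10}→21  {1,3,4,5,6,7,8,9,10}→27  {2,3,4,5,6,7,8,9,10}→42
  placing 0:k first → 90 extensions
  placing 1:i first → 90 extensions
  placing 2:j first → 60 extensions
total linear extensions = 240

240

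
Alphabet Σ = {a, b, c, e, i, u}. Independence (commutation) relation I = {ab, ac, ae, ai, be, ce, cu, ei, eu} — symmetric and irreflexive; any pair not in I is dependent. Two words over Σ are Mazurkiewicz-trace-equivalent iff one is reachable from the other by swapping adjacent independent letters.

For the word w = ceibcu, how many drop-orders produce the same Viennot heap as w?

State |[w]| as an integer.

#0=c has no predecessor
#1=e has no predecessor
#2=i depends on [0:c]
#3=b depends on [2:i]
#4=c depends on [3:b]
#5=u depends on [3:b]
sources: [0:c, 1:e]
N(rest) = Σ N(rest − s) over sources s of rest; N(one piece) = 1:
  size 1 → [1]=1  [4]=1  [5]=1
  size 2 → [1,4]=2  [1,5]=2  [4,5]=2
  size 3 → [1,4,5]=6  [3,4,5]=2
  size 4 → [1,3,4,5]=8  [2,3,4,5]=2
  first=0(c) contributes 10
  first=1(e) contributes 2
|[w]| = 12

12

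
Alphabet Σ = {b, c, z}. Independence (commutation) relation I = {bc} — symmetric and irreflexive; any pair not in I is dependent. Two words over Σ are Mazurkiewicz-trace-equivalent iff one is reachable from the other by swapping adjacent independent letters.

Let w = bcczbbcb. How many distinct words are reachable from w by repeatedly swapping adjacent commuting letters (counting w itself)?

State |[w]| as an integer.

0(b) covers ∅
1(c) covers ∅
2(c) covers 1:c
3(z) covers 0:b, 2:c
4(b) covers 3:z
5(b) covers 4:b
6(c) covers 3:z
7(b) covers 5:b
floor of heap: 0:b, 1:c
completions by unplaced set U, small U first (add the entries for U minus each lowest piece of U):
  |U|=1: {6}:1  {7}:1
  |U|=2: {5,7}:1  {6,7}:2
  |U|=3: {4,5,7}:1  {5,6,7}:3
  |U|=4: {4,5,6,7}:4
  |U|=5: {3,4,5,6,7}:4
  |U|=6: {0,3,4,5,6,7}:4  {2,3,4,5,6,7}:4
  start at 0(b): 4
  start at 1(c): 8
sum over floor = 12

12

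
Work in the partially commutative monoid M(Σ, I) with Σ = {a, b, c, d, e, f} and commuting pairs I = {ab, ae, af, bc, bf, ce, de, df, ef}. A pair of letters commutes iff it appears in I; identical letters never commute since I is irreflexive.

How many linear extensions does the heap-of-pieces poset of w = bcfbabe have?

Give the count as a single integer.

70

piece 0:b — minimal
piece 1:c — minimal
piece 2:f rests on {1:c}
piece 3:b rests on {0:b}
piece 4:a rests on {1:c}
piece 5:b rests on {3:b}
piece 6:e rests on {5:b}
minimal pieces: {0:b, 1:c}
ways to finish when only these pieces remain (= sum over removing one remaining piece with nothing left below it):
  1 left: {2}→1  {4}→1  {6}→1
  2 left: {2,4}→2  {2,6}→2  {4,6}→2  {5,6}→1
  3 left: {1,2,4}→2  {2,4,6}→6  {2,5,6}→3  {3,5,6}→1  {4,5,6}→3
  4 left: {0,3,5,6}→1  {1,2,4,6}→8  {2,3,5,6}→4  {2,4,5,6}→12  {3,4,5,6}→4
  5 left: {0,2,3,5,6}→5  {0,3,4,5,6}→5  {1,2,4,5,6}→20  {2,3,4,5,6}→20
  placing 0:b first → 40 extensions
  placing 1:c first → 30 extensions
total linear extensions = 70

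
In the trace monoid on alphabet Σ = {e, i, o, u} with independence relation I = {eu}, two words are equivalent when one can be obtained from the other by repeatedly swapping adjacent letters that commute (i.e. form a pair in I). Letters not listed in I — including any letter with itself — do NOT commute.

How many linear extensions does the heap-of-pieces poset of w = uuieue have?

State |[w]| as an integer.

3

drop 0:u onto floor
drop 1:u onto {0:u}
drop 2:i onto {1:u}
drop 3:e onto {2:i}
drop 4:u onto {2:i}
drop 5:e onto {3:e}
ground layer = {0:u}
drop-orders for the pieces not yet dropped (sum over which currently-grounded one goes next):
  1 to go: {4} 1  {5} 1
  2 to go: {3,5} 1  {4,5} 2
  3 to go: {3,4,5} 3
  4 to go: {2,3,4,5} 3
  if 0:u drops first: 3 orders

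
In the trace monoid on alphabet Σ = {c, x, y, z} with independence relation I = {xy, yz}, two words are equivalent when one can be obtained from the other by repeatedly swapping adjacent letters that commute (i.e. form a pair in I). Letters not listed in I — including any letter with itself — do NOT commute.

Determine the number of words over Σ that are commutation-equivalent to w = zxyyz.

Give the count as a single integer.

piece 0:z — minimal
piece 1:x rests on {0:z}
piece 2:y — minimal
piece 3:y rests on {2:y}
piece 4:z rests on {1:x}
minimal pieces: {0:z, 2:y}
ways to finish when only these pieces remain (= sum over removing one remaining piece with nothing left below it):
  1 left: {3}→1  {4}→1
  2 left: {1,4}→1  {2,3}→1  {3,4}→2
  3 left: {0,1,4}→1  {1,3,4}→3  {2,3,4}→3
  placing 0:z first → 6 extensions
  placing 2:y first → 4 extensions
total linear extensions = 10

10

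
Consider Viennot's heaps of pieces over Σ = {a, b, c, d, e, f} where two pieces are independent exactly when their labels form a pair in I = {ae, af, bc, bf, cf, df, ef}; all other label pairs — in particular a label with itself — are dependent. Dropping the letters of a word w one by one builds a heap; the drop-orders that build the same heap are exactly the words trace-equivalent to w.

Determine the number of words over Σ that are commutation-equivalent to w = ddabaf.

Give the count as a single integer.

6

piece 0:d — minimal
piece 1:d rests on {0:d}
piece 2:a rests on {1:d}
piece 3:b rests on {2:a}
piece 4:a rests on {3:b}
piece 5:f — minimal
minimal pieces: {0:d, 5:f}
ways to finish when only these pieces remain (= sum over removing one remaining piece with nothing left below it):
  1 left: {4}→1  {5}→1
  2 left: {3,4}→1  {4,5}→2
  3 left: {2,3,4}→1  {3,4,5}→3
  4 left: {1,2,3,4}→1  {2,3,4,5}→4
  placing 0:d first → 5 extensions
  placing 5:f first → 1 extensions
total linear extensions = 6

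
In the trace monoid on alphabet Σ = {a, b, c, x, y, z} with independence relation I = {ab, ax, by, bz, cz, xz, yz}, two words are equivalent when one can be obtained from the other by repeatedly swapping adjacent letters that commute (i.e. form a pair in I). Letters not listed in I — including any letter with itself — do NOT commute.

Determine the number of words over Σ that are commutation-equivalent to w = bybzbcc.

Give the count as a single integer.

#0=b has no predecessor
#1=y has no predecessor
#2=b depends on [0:b]
#3=z has no predecessor
#4=b depends on [2:b]
#5=c depends on [1:y, 4:b]
#6=c depends on [5:c]
sources: [0:b, 1:y, 3:z]
N(rest) = Σ N(rest − s) over sources s of rest; N(one piece) = 1:
  size 1 → [3]=1  [6]=1
  size 2 → [3,6]=2  [5,6]=1
  size 3 → [1,5,6]=1  [3,5,6]=3  [4,5,6]=1
  size 4 → [1,3,5,6]=4  [1,4,5,6]=2  [2,4,5,6]=1  [3,4,5,6]=4
  size 5 → [0,2,4,5,6]=1  [1,2,4,5,6]=3  [1,3,4,5,6]=10  [2,3,4,5,6]=5
  first=0(b) contributes 18
  first=1(y) contributes 6
  first=3(z) contributes 4
|[w]| = 28

28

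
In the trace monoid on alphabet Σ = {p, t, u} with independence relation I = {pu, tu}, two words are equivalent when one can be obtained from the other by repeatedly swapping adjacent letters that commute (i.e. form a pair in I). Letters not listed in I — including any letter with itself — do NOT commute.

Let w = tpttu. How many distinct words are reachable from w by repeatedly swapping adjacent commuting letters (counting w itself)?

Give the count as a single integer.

piece 0:t — minimal
piece 1:p rests on {0:t}
piece 2:t rests on {1:p}
piece 3:t rests on {2:t}
piece 4:u — minimal
minimal pieces: {0:t, 4:u}
ways to finish when only these pieces remain (= sum over removing one remaining piece with nothing left below it):
  1 left: {3}→1  {4}→1
  2 left: {2,3}→1  {3,4}→2
  3 left: {1,2,3}→1  {2,3,4}→3
  placing 0:t first → 4 extensions
  placing 4:u first → 1 extensions
total linear extensions = 5

5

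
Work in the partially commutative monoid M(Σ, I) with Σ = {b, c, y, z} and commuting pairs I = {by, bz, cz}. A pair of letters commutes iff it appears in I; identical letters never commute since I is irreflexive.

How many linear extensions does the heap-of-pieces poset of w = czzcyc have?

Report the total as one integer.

6

piece 0:c — minimal
piece 1:z — minimal
piece 2:z rests on {1:z}
piece 3:c rests on {0:c}
piece 4:y rests on {2:z, 3:c}
piece 5:c rests on {4:y}
minimal pieces: {0:c, 1:z}
ways to finish when only these pieces remain (= sum over removing one remaining piece with nothing left below it):
  1 left: {5}→1
  2 left: {4,5}→1
  3 left: {2,4,5}→1  {3,4,5}→1
  4 left: {0,3,4,5}→1  {1,2,4,5}→1  {2,3,4,5}→2
  placing 0:c first → 3 extensions
  placing 1:z first → 3 extensions
total linear extensions = 6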